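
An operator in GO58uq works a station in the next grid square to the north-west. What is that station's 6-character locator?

Longitude subsquare u = 20; −1 → 19 = t.
Latitude subsquare q = 16; +1 → 17 = r.

GO58tr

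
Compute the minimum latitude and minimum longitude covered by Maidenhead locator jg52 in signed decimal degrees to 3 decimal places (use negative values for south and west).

Field J=9, G=6: +9·20° lon, +6·10° lat → SW at lon 0°, lat -30°.
Square 5, 2: +5·2° lon, +2·1° lat → SW at lon 10°, lat -28°.
latitude -28.000, longitude 10.000.

-28.000, 10.000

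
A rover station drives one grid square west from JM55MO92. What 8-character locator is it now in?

Longitude extended square 9; −1 → 8.
The latitude characters are unchanged.

JM55mo82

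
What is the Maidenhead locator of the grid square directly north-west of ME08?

Longitude square 0; −1 → -1, wraps to 9, carry into field.
Longitude field M = 12; −1 → 11 = L.
Latitude square 8; +1 → 9.

LE99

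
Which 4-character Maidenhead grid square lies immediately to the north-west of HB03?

GB94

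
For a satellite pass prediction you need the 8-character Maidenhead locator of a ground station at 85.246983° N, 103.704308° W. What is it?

DR85df59

Shift to the Maidenhead origin (180°W, 90°S): lon 76.29569, lat 175.24698.
Field: 76.29569/20 → 3 → D, 175.24698/10 → 17 → R; chars DR.
Square: 16.29569/2 → 8, 5.24698/1 → 5; chars 85.
Subsquare: 0.29569/0.0833333 → 3 → d, 0.24698/0.0416667 → 5 → f; chars df.
Extended square: 0.04569/0.00833333 → 5, 0.03865/0.00416667 → 9; chars 59.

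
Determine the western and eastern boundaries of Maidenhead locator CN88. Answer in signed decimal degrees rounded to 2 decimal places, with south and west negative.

Field C=2, N=13: +2·20° lon, +13·10° lat → SW at lon -140°, lat 40°.
Square 8, 8: +8·2° lon, +8·1° lat → SW at lon -124°, lat 48°.
Cell spans 2° lon × 1° lat.
west -124.00, east -122.00.

-124.00, -122.00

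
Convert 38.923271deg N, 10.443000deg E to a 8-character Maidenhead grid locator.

JM58fw31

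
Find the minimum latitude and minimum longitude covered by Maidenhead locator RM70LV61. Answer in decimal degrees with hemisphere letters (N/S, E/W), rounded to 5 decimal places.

30.87917° N, 174.96667° E

Field R=17, M=12: +17·20° lon, +12·10° lat → SW at lon 160°, lat 30°.
Square 7, 0: +7·2° lon, +0·1° lat → SW at lon 174°, lat 30°.
Subsquare l=11, v=21: +11·0.0833333° lon, +21·0.0416667° lat → SW at lon 174.917°, lat 30.875°.
Extended square 6, 1: +6·0.00833333° lon, +1·0.00416667° lat → SW at lon 174.967°, lat 30.8792°.
latitude 30.87917° N, longitude 174.96667° E.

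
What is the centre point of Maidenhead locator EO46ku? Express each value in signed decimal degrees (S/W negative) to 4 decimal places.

56.8542, -91.1250

Field E=4, O=14: +4·20° lon, +14·10° lat → SW at lon -100°, lat 50°.
Square 4, 6: +4·2° lon, +6·1° lat → SW at lon -92°, lat 56°.
Subsquare k=10, u=20: +10·0.0833333° lon, +20·0.0416667° lat → SW at lon -91.1667°, lat 56.8333°.
Cell spans 0.0833333° lon × 0.0416667° lat. Centre is SW corner plus half of each.
latitude 56.8542, longitude -91.1250.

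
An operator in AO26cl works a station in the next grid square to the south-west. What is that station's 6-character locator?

AO26bk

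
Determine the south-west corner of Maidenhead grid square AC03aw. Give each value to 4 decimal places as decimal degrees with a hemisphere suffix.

66.0833° S, 180.0000° W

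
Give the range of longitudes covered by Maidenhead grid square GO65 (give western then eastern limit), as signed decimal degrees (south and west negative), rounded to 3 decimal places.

Field G=6, O=14: +6·20° lon, +14·10° lat → SW at lon -60°, lat 50°.
Square 6, 5: +6·2° lon, +5·1° lat → SW at lon -48°, lat 55°.
Cell spans 2° lon × 1° lat.
west -48.000, east -46.000.

-48.000, -46.000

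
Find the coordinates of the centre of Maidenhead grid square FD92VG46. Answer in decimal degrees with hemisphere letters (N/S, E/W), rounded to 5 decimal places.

57.72292° S, 60.21250° W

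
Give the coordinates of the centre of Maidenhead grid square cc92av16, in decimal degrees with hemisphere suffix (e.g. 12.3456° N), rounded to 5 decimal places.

67.09792° S, 121.98750° W

Field C=2, C=2: +2·20° lon, +2·10° lat → SW at lon -140°, lat -70°.
Square 9, 2: +9·2° lon, +2·1° lat → SW at lon -122°, lat -68°.
Subsquare a=0, v=21: +0·0.0833333° lon, +21·0.0416667° lat → SW at lon -122°, lat -67.125°.
Extended square 1, 6: +1·0.00833333° lon, +6·0.00416667° lat → SW at lon -121.992°, lat -67.1°.
Cell spans 0.00833333° lon × 0.00416667° lat. Centre is SW corner plus half of each.
latitude 67.09792° S, longitude 121.98750° W.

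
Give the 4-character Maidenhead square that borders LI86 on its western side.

LI76

Longitude square 8; −1 → 7.
The latitude characters are unchanged.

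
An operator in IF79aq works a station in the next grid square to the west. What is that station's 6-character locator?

IF69xq

Longitude subsquare a = 0; −1 → -1, wraps to 23 = x, carry into square.
Longitude square 7; −1 → 6.
The latitude characters are unchanged.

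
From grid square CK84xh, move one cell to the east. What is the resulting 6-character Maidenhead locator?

CK94ah

Longitude subsquare x = 23; +1 → 24, wraps to 0 = a, carry into square.
Longitude square 8; +1 → 9.
The latitude characters are unchanged.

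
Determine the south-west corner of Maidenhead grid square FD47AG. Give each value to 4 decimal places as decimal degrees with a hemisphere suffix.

52.7500° S, 72.0000° W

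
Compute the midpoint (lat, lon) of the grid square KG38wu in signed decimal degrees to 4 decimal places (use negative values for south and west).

-21.1458, 27.8750

Field K=10, G=6: +10·20° lon, +6·10° lat → SW at lon 20°, lat -30°.
Square 3, 8: +3·2° lon, +8·1° lat → SW at lon 26°, lat -22°.
Subsquare w=22, u=20: +22·0.0833333° lon, +20·0.0416667° lat → SW at lon 27.8333°, lat -21.1667°.
Cell spans 0.0833333° lon × 0.0416667° lat. Centre is SW corner plus half of each.
latitude -21.1458, longitude 27.8750.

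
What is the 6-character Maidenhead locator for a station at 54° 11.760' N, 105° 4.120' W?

DO74le

Offset from 180°W / 90°S: lon 74.9313°, lat 144.1960°.
Field: 74.9313/20 → 3 → D, 144.1960/10 → 14 → O; chars DO.
Square: 14.9313/2 → 7, 4.1960/1 → 4; chars 74.
Subsquare: 0.9313/0.0833333 → 11 → l, 0.1960/0.0416667 → 4 → e; chars le.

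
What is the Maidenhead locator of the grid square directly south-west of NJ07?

Longitude square 0; −1 → -1, wraps to 9, carry into field.
Longitude field N = 13; −1 → 12 = M.
Latitude square 7; −1 → 6.

MJ96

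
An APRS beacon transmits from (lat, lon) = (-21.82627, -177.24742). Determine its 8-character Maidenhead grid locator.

AG18je01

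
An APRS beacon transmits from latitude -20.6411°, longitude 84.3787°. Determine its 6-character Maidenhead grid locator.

NG29ei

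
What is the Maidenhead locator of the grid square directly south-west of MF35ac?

Longitude subsquare a = 0; −1 → -1, wraps to 23 = x, carry into square.
Longitude square 3; −1 → 2.
Latitude subsquare c = 2; −1 → 1 = b.

MF25xb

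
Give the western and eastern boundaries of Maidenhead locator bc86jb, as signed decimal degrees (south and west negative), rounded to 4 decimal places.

-143.2500, -143.1667

Field B=1, C=2: +1·20° lon, +2·10° lat → SW at lon -160°, lat -70°.
Square 8, 6: +8·2° lon, +6·1° lat → SW at lon -144°, lat -64°.
Subsquare j=9, b=1: +9·0.0833333° lon, +1·0.0416667° lat → SW at lon -143.25°, lat -63.9583°.
Cell spans 0.0833333° lon × 0.0416667° lat.
west -143.2500, east -143.1667.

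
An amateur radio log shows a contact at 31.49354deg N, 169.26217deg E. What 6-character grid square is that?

Offset from 180°W / 90°S: lon 349.2622°, lat 121.4935°.
Field: 349.2622/20 → 17 → R, 121.4935/10 → 12 → M; chars RM.
Square: 9.2622/2 → 4, 1.4935/1 → 1; chars 41.
Subsquare: 1.2622/0.0833333 → 15 → p, 0.4935/0.0416667 → 11 → l; chars pl.

RM41pl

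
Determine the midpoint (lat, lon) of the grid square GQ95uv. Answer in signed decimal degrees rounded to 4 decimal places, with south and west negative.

75.8958, -40.2917

Field G=6, Q=16: +6·20° lon, +16·10° lat → SW at lon -60°, lat 70°.
Square 9, 5: +9·2° lon, +5·1° lat → SW at lon -42°, lat 75°.
Subsquare u=20, v=21: +20·0.0833333° lon, +21·0.0416667° lat → SW at lon -40.3333°, lat 75.875°.
Cell spans 0.0833333° lon × 0.0416667° lat. Centre is SW corner plus half of each.
latitude 75.8958, longitude -40.2917.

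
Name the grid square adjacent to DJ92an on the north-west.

DJ82xo

Longitude subsquare a = 0; −1 → -1, wraps to 23 = x, carry into square.
Longitude square 9; −1 → 8.
Latitude subsquare n = 13; +1 → 14 = o.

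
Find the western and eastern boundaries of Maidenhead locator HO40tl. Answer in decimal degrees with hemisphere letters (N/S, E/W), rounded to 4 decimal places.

Field H=7, O=14: +7·20° lon, +14·10° lat → SW at lon -40°, lat 50°.
Square 4, 0: +4·2° lon, +0·1° lat → SW at lon -32°, lat 50°.
Subsquare t=19, l=11: +19·0.0833333° lon, +11·0.0416667° lat → SW at lon -30.4167°, lat 50.4583°.
Cell spans 0.0833333° lon × 0.0416667° lat.
west 30.4167° W, east 30.3333° W.

30.4167° W, 30.3333° W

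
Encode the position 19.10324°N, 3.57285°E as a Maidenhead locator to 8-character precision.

JK19sc84

Add 180° to longitude and 90° to latitude: 183.57285, 109.10324.
Field (20°×10°, letters A–R): 183.57285/20 → 9 → J, 109.10324/10 → 10 → K; chars JK.
Square (2°×1°, digits 0–9): 3.57285/2 → 1, 9.10324/1 → 9; chars 19.
Subsquare (5′×2.5′, letters a–x): 1.57285/0.0833333 → 18 → s, 0.10324/0.0416667 → 2 → c; chars sc.
Extended square (30″×15″, digits 0–9): 0.07285/0.00833333 → 8, 0.01991/0.00416667 → 4; chars 84.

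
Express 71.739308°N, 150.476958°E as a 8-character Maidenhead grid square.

QQ51fr77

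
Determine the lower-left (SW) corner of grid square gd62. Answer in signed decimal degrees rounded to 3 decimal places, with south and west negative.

Field G=6, D=3: +6·20° lon, +3·10° lat → SW at lon -60°, lat -60°.
Square 6, 2: +6·2° lon, +2·1° lat → SW at lon -48°, lat -58°.
latitude -58.000, longitude -48.000.

-58.000, -48.000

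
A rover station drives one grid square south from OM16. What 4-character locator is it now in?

Latitude square 6; −1 → 5.
The longitude characters are unchanged.

OM15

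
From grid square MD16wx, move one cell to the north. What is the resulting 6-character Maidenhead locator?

Latitude subsquare x = 23; +1 → 24, wraps to 0 = a, carry into square.
Latitude square 6; +1 → 7.
The longitude characters are unchanged.

MD17wa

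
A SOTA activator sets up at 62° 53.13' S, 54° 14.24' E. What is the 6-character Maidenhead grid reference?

Offset from 180°W / 90°S: lon 234.2373°, lat 27.1145°.
Field: 234.2373/20 → 11 → L, 27.1145/10 → 2 → C; chars LC.
Square: 14.2373/2 → 7, 7.1145/1 → 7; chars 77.
Subsquare: 0.2373/0.0833333 → 2 → c, 0.1145/0.0416667 → 2 → c; chars cc.

LC77cc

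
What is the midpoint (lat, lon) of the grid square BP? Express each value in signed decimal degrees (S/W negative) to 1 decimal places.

Field B=1, P=15: +1·20° lon, +15·10° lat → SW at lon -160°, lat 60°.
Cell spans 20° lon × 10° lat. Centre is SW corner plus half of each.
latitude 65.0, longitude -150.0.

65.0, -150.0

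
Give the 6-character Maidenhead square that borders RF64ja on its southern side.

Latitude subsquare a = 0; −1 → -1, wraps to 23 = x, carry into square.
Latitude square 4; −1 → 3.
The longitude characters are unchanged.

RF63jx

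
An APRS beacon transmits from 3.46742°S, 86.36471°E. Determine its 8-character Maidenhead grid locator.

NI36em37

Add 180° to longitude and 90° to latitude: 266.36471, 86.53258.
Field (20°×10°, letters A–R): lon ⌊266.36471/20⌋ = 13 → N; lat ⌊86.53258/10⌋ = 8 → I.
Square (2°×1°, digits 0–9): lon ⌊6.36471/2⌋ = 3; lat ⌊6.53258/1⌋ = 6.
Subsquare (5′×2.5′, letters a–x): lon ⌊0.36471/0.0833333⌋ = 4 → e; lat ⌊0.53258/0.0416667⌋ = 12 → m.
Extended square (30″×15″, digits 0–9): lon ⌊0.03138/0.00833333⌋ = 3; lat ⌊0.03258/0.00416667⌋ = 7.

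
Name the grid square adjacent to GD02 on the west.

Longitude square 0; −1 → -1, wraps to 9, carry into field.
Longitude field G = 6; −1 → 5 = F.
The latitude characters are unchanged.

FD92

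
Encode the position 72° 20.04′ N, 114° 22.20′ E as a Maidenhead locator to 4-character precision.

OQ72

Shift to the Maidenhead origin (180°W, 90°S): lon 294.37, lat 162.33.
Field: 294.37/20 → 14 → O, 162.33/10 → 16 → Q; chars OQ.
Square: 14.37/2 → 7, 2.33/1 → 2; chars 72.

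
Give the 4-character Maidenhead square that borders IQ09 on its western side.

HQ99

Longitude square 0; −1 → -1, wraps to 9, carry into field.
Longitude field I = 8; −1 → 7 = H.
The latitude characters are unchanged.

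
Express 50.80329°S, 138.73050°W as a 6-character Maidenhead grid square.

CD09pe

Add 180° to longitude and 90° to latitude: 41.2695, 39.1967.
Field: lon ⌊41.2695/20⌋ = 2 → C; lat ⌊39.1967/10⌋ = 3 → D.
Square: lon ⌊1.2695/2⌋ = 0; lat ⌊9.1967/1⌋ = 9.
Subsquare: lon ⌊1.2695/0.0833333⌋ = 15 → p; lat ⌊0.1967/0.0416667⌋ = 4 → e.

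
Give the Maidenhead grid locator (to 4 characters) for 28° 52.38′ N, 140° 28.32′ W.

BL98

Add 180° to longitude and 90° to latitude: 39.53, 118.87.
Field (20°×10°, letters A–R): 39.53/20 → 1 → B, 118.87/10 → 11 → L; chars BL.
Square (2°×1°, digits 0–9): 19.53/2 → 9, 8.87/1 → 8; chars 98.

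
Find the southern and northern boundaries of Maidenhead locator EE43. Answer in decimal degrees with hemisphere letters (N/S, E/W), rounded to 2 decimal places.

47.00° S, 46.00° S

Field E=4, E=4: +4·20° lon, +4·10° lat → SW at lon -100°, lat -50°.
Square 4, 3: +4·2° lon, +3·1° lat → SW at lon -92°, lat -47°.
Cell spans 2° lon × 1° lat.
south 47.00° S, north 46.00° S.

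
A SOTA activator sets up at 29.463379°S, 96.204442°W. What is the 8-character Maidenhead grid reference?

Add 180° to longitude and 90° to latitude: 83.79556, 60.53662.
Field: 83.79556/20 → 4 → E, 60.53662/10 → 6 → G; chars EG.
Square: 3.79556/2 → 1, 0.53662/1 → 0; chars 10.
Subsquare: 1.79556/0.0833333 → 21 → v, 0.53662/0.0416667 → 12 → m; chars vm.
Extended square: 0.04556/0.00833333 → 5, 0.03662/0.00416667 → 8; chars 58.

EG10vm58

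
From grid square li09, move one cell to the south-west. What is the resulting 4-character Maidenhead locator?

KI98

Longitude square 0; −1 → -1, wraps to 9, carry into field.
Longitude field L = 11; −1 → 10 = K.
Latitude square 9; −1 → 8.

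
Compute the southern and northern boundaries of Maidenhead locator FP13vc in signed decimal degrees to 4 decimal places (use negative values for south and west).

Field F=5, P=15: +5·20° lon, +15·10° lat → SW at lon -80°, lat 60°.
Square 1, 3: +1·2° lon, +3·1° lat → SW at lon -78°, lat 63°.
Subsquare v=21, c=2: +21·0.0833333° lon, +2·0.0416667° lat → SW at lon -76.25°, lat 63.0833°.
Cell spans 0.0833333° lon × 0.0416667° lat.
south 63.0833, north 63.1250.

63.0833, 63.1250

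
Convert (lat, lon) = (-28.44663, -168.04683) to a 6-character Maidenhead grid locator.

Shift to the Maidenhead origin (180°W, 90°S): lon 11.9532, lat 61.5534.
Field: lon ⌊11.9532/20⌋ = 0 → A; lat ⌊61.5534/10⌋ = 6 → G.
Square: lon ⌊11.9532/2⌋ = 5; lat ⌊1.5534/1⌋ = 1.
Subsquare: lon ⌊1.9532/0.0833333⌋ = 23 → x; lat ⌊0.5534/0.0416667⌋ = 13 → n.

AG51xn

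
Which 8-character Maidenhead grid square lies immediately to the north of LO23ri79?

Latitude extended square 9; +1 → 10, wraps to 0, carry into subsquare.
Latitude subsquare i = 8; +1 → 9 = j.
The longitude characters are unchanged.

LO23rj70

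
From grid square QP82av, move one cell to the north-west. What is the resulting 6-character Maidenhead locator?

QP72xw

Longitude subsquare a = 0; −1 → -1, wraps to 23 = x, carry into square.
Longitude square 8; −1 → 7.
Latitude subsquare v = 21; +1 → 22 = w.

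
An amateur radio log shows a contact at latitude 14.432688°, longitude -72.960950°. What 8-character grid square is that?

FK34mk43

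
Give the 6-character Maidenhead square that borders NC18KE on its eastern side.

NC18le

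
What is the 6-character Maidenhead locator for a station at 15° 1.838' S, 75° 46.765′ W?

FH24cx

Offset from 180°W / 90°S: lon 104.2206°, lat 74.9694°.
Field (20°×10°, letters A–R): lon ⌊104.2206/20⌋ = 5 → F; lat ⌊74.9694/10⌋ = 7 → H.
Square (2°×1°, digits 0–9): lon ⌊4.2206/2⌋ = 2; lat ⌊4.9694/1⌋ = 4.
Subsquare (5′×2.5′, letters a–x): lon ⌊0.2206/0.0833333⌋ = 2 → c; lat ⌊0.9694/0.0416667⌋ = 23 → x.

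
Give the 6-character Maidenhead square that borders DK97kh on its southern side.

Latitude subsquare h = 7; −1 → 6 = g.
The longitude characters are unchanged.

DK97kg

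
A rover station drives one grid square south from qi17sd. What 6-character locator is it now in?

QI17sc

Latitude subsquare d = 3; −1 → 2 = c.
The longitude characters are unchanged.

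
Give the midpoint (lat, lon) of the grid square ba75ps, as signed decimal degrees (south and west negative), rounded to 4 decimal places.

Field B=1, A=0: +1·20° lon, +0·10° lat → SW at lon -160°, lat -90°.
Square 7, 5: +7·2° lon, +5·1° lat → SW at lon -146°, lat -85°.
Subsquare p=15, s=18: +15·0.0833333° lon, +18·0.0416667° lat → SW at lon -144.75°, lat -84.25°.
Cell spans 0.0833333° lon × 0.0416667° lat. Centre is SW corner plus half of each.
latitude -84.2292, longitude -144.7083.

-84.2292, -144.7083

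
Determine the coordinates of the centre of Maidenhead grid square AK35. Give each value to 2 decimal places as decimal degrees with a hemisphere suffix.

15.50° N, 173.00° W

Field A=0, K=10: +0·20° lon, +10·10° lat → SW at lon -180°, lat 10°.
Square 3, 5: +3·2° lon, +5·1° lat → SW at lon -174°, lat 15°.
Cell spans 2° lon × 1° lat. Centre is SW corner plus half of each.
latitude 15.50° N, longitude 173.00° W.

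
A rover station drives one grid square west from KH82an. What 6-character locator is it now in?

KH72xn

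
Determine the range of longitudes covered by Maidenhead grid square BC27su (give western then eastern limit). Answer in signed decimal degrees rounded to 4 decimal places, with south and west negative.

Field B=1, C=2: +1·20° lon, +2·10° lat → SW at lon -160°, lat -70°.
Square 2, 7: +2·2° lon, +7·1° lat → SW at lon -156°, lat -63°.
Subsquare s=18, u=20: +18·0.0833333° lon, +20·0.0416667° lat → SW at lon -154.5°, lat -62.1667°.
Cell spans 0.0833333° lon × 0.0416667° lat.
west -154.5000, east -154.4167.

-154.5000, -154.4167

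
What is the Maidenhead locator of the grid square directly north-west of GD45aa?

GD35xb

Longitude subsquare a = 0; −1 → -1, wraps to 23 = x, carry into square.
Longitude square 4; −1 → 3.
Latitude subsquare a = 0; +1 → 1 = b.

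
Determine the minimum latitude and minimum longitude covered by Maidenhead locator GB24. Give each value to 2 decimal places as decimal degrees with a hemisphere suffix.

Field G=6, B=1: +6·20° lon, +1·10° lat → SW at lon -60°, lat -80°.
Square 2, 4: +2·2° lon, +4·1° lat → SW at lon -56°, lat -76°.
latitude 76.00° S, longitude 56.00° W.

76.00° S, 56.00° W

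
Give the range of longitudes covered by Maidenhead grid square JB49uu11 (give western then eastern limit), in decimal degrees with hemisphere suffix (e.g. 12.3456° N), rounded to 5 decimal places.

9.67500° E, 9.68333° E

Field J=9, B=1: +9·20° lon, +1·10° lat → SW at lon 0°, lat -80°.
Square 4, 9: +4·2° lon, +9·1° lat → SW at lon 8°, lat -71°.
Subsquare u=20, u=20: +20·0.0833333° lon, +20·0.0416667° lat → SW at lon 9.66667°, lat -70.1667°.
Extended square 1, 1: +1·0.00833333° lon, +1·0.00416667° lat → SW at lon 9.675°, lat -70.1625°.
Cell spans 0.00833333° lon × 0.00416667° lat.
west 9.67500° E, east 9.68333° E.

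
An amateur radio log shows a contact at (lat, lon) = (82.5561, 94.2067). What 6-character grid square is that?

NR72cn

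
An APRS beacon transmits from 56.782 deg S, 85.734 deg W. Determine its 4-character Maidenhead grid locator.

ED73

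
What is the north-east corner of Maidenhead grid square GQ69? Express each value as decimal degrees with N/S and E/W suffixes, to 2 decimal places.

80.00° N, 46.00° W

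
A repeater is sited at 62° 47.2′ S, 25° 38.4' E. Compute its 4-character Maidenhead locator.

KC27

Shift to the Maidenhead origin (180°W, 90°S): lon 205.64, lat 27.21.
Field: 205.64/20 → 10 → K, 27.21/10 → 2 → C; chars KC.
Square: 5.64/2 → 2, 7.21/1 → 7; chars 27.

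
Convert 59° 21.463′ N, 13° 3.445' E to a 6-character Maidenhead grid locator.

JO69mi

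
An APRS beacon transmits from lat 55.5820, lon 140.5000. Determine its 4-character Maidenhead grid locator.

QO05

Add 180° to longitude and 90° to latitude: 320.50, 145.58.
Field (20°×10°, letters A–R): lon ⌊320.50/20⌋ = 16 → Q; lat ⌊145.58/10⌋ = 14 → O.
Square (2°×1°, digits 0–9): lon ⌊0.50/2⌋ = 0; lat ⌊5.58/1⌋ = 5.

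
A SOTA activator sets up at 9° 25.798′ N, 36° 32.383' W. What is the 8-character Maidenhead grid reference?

HJ19rk53

Shift to the Maidenhead origin (180°W, 90°S): lon 143.46028, lat 99.42997.
Field: 143.46028/20 → 7 → H, 99.42997/10 → 9 → J; chars HJ.
Square: 3.46028/2 → 1, 9.42997/1 → 9; chars 19.
Subsquare: 1.46028/0.0833333 → 17 → r, 0.42997/0.0416667 → 10 → k; chars rk.
Extended square: 0.04362/0.00833333 → 5, 0.01330/0.00416667 → 3; chars 53.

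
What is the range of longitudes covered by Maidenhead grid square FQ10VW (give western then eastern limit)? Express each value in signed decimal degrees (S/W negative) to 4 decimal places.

Field F=5, Q=16: +5·20° lon, +16·10° lat → SW at lon -80°, lat 70°.
Square 1, 0: +1·2° lon, +0·1° lat → SW at lon -78°, lat 70°.
Subsquare v=21, w=22: +21·0.0833333° lon, +22·0.0416667° lat → SW at lon -76.25°, lat 70.9167°.
Cell spans 0.0833333° lon × 0.0416667° lat.
west -76.2500, east -76.1667.

-76.2500, -76.1667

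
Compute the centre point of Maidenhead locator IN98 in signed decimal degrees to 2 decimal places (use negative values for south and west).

48.50, -1.00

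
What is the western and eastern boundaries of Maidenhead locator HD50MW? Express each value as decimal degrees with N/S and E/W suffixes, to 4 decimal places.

29.0000° W, 28.9167° W

Field H=7, D=3: +7·20° lon, +3·10° lat → SW at lon -40°, lat -60°.
Square 5, 0: +5·2° lon, +0·1° lat → SW at lon -30°, lat -60°.
Subsquare m=12, w=22: +12·0.0833333° lon, +22·0.0416667° lat → SW at lon -29°, lat -59.0833°.
Cell spans 0.0833333° lon × 0.0416667° lat.
west 29.0000° W, east 28.9167° W.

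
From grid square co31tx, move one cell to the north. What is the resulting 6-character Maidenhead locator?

CO32ta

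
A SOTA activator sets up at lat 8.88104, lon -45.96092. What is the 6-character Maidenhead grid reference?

GJ78av

Add 180° to longitude and 90° to latitude: 134.0391, 98.8810.
Field (20°×10°, letters A–R): lon ⌊134.0391/20⌋ = 6 → G; lat ⌊98.8810/10⌋ = 9 → J.
Square (2°×1°, digits 0–9): lon ⌊14.0391/2⌋ = 7; lat ⌊8.8810/1⌋ = 8.
Subsquare (5′×2.5′, letters a–x): lon ⌊0.0391/0.0833333⌋ = 0 → a; lat ⌊0.8810/0.0416667⌋ = 21 → v.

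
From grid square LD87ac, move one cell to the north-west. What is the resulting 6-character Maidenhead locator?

LD77xd

Longitude subsquare a = 0; −1 → -1, wraps to 23 = x, carry into square.
Longitude square 8; −1 → 7.
Latitude subsquare c = 2; +1 → 3 = d.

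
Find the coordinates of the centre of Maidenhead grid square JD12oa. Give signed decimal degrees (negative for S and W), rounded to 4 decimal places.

-57.9792, 3.2083

Field J=9, D=3: +9·20° lon, +3·10° lat → SW at lon 0°, lat -60°.
Square 1, 2: +1·2° lon, +2·1° lat → SW at lon 2°, lat -58°.
Subsquare o=14, a=0: +14·0.0833333° lon, +0·0.0416667° lat → SW at lon 3.16667°, lat -58°.
Cell spans 0.0833333° lon × 0.0416667° lat. Centre is SW corner plus half of each.
latitude -57.9792, longitude 3.2083.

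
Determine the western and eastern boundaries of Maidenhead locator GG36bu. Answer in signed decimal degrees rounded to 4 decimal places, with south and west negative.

Field G=6, G=6: +6·20° lon, +6·10° lat → SW at lon -60°, lat -30°.
Square 3, 6: +3·2° lon, +6·1° lat → SW at lon -54°, lat -24°.
Subsquare b=1, u=20: +1·0.0833333° lon, +20·0.0416667° lat → SW at lon -53.9167°, lat -23.1667°.
Cell spans 0.0833333° lon × 0.0416667° lat.
west -53.9167, east -53.8333.

-53.9167, -53.8333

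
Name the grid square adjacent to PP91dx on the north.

PP92da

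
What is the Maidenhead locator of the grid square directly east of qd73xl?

QD83al

Longitude subsquare x = 23; +1 → 24, wraps to 0 = a, carry into square.
Longitude square 7; +1 → 8.
The latitude characters are unchanged.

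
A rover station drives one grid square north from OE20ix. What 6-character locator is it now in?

Latitude subsquare x = 23; +1 → 24, wraps to 0 = a, carry into square.
Latitude square 0; +1 → 1.
The longitude characters are unchanged.

OE21ia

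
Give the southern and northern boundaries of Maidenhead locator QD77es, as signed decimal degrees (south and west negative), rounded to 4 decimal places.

-52.2500, -52.2083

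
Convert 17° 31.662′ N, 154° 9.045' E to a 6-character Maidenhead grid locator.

Shift to the Maidenhead origin (180°W, 90°S): lon 334.1508, lat 107.5277.
Field: lon ⌊334.1508/20⌋ = 16 → Q; lat ⌊107.5277/10⌋ = 10 → K.
Square: lon ⌊14.1508/2⌋ = 7; lat ⌊7.5277/1⌋ = 7.
Subsquare: lon ⌊0.1508/0.0833333⌋ = 1 → b; lat ⌊0.5277/0.0416667⌋ = 12 → m.

QK77bm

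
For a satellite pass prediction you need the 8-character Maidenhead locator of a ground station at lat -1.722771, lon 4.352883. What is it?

Offset from 180°W / 90°S: lon 184.35288°, lat 88.27723°.
Field: 184.35288/20 → 9 → J, 88.27723/10 → 8 → I; chars JI.
Square: 4.35288/2 → 2, 8.27723/1 → 8; chars 28.
Subsquare: 0.35288/0.0833333 → 4 → e, 0.27723/0.0416667 → 6 → g; chars eg.
Extended square: 0.01955/0.00833333 → 2, 0.02723/0.00416667 → 6; chars 26.

JI28eg26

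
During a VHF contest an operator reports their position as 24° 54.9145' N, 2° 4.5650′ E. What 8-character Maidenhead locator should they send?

Shift to the Maidenhead origin (180°W, 90°S): lon 182.07608, lat 114.91524.
Field: 182.07608/20 → 9 → J, 114.91524/10 → 11 → L; chars JL.
Square: 2.07608/2 → 1, 4.91524/1 → 4; chars 14.
Subsquare: 0.07608/0.0833333 → 0 → a, 0.91524/0.0416667 → 21 → v; chars av.
Extended square: 0.07608/0.00833333 → 9, 0.04024/0.00416667 → 9; chars 99.

JL14av99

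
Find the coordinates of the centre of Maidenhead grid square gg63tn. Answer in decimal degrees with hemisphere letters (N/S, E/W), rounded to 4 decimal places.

Field G=6, G=6: +6·20° lon, +6·10° lat → SW at lon -60°, lat -30°.
Square 6, 3: +6·2° lon, +3·1° lat → SW at lon -48°, lat -27°.
Subsquare t=19, n=13: +19·0.0833333° lon, +13·0.0416667° lat → SW at lon -46.4167°, lat -26.4583°.
Cell spans 0.0833333° lon × 0.0416667° lat. Centre is SW corner plus half of each.
latitude 26.4375° S, longitude 46.3750° W.

26.4375° S, 46.3750° W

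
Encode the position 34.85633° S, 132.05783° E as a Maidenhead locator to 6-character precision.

Add 180° to longitude and 90° to latitude: 312.0578, 55.1437.
Field (20°×10°, letters A–R): lon ⌊312.0578/20⌋ = 15 → P; lat ⌊55.1437/10⌋ = 5 → F.
Square (2°×1°, digits 0–9): lon ⌊12.0578/2⌋ = 6; lat ⌊5.1437/1⌋ = 5.
Subsquare (5′×2.5′, letters a–x): lon ⌊0.0578/0.0833333⌋ = 0 → a; lat ⌊0.1437/0.0416667⌋ = 3 → d.

PF65ad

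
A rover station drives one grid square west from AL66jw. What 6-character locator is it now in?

AL66iw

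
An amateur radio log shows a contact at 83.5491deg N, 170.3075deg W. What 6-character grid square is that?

AR43un

Offset from 180°W / 90°S: lon 9.6925°, lat 173.5491°.
Field (20°×10°, letters A–R): lon ⌊9.6925/20⌋ = 0 → A; lat ⌊173.5491/10⌋ = 17 → R.
Square (2°×1°, digits 0–9): lon ⌊9.6925/2⌋ = 4; lat ⌊3.5491/1⌋ = 3.
Subsquare (5′×2.5′, letters a–x): lon ⌊1.6925/0.0833333⌋ = 20 → u; lat ⌊0.5491/0.0416667⌋ = 13 → n.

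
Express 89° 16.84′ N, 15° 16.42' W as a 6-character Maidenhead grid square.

Offset from 180°W / 90°S: lon 164.7263°, lat 179.2807°.
Field (20°×10°, letters A–R): lon ⌊164.7263/20⌋ = 8 → I; lat ⌊179.2807/10⌋ = 17 → R.
Square (2°×1°, digits 0–9): lon ⌊4.7263/2⌋ = 2; lat ⌊9.2807/1⌋ = 9.
Subsquare (5′×2.5′, letters a–x): lon ⌊0.7263/0.0833333⌋ = 8 → i; lat ⌊0.2807/0.0416667⌋ = 6 → g.

IR29ig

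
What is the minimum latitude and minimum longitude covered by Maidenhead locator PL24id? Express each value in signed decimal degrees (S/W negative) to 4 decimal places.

24.1250, 124.6667

Field P=15, L=11: +15·20° lon, +11·10° lat → SW at lon 120°, lat 20°.
Square 2, 4: +2·2° lon, +4·1° lat → SW at lon 124°, lat 24°.
Subsquare i=8, d=3: +8·0.0833333° lon, +3·0.0416667° lat → SW at lon 124.667°, lat 24.125°.
latitude 24.1250, longitude 124.6667.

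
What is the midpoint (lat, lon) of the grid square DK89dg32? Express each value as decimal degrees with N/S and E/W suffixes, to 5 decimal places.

19.26042° N, 103.72083° W

Field D=3, K=10: +3·20° lon, +10·10° lat → SW at lon -120°, lat 10°.
Square 8, 9: +8·2° lon, +9·1° lat → SW at lon -104°, lat 19°.
Subsquare d=3, g=6: +3·0.0833333° lon, +6·0.0416667° lat → SW at lon -103.75°, lat 19.25°.
Extended square 3, 2: +3·0.00833333° lon, +2·0.00416667° lat → SW at lon -103.725°, lat 19.2583°.
Cell spans 0.00833333° lon × 0.00416667° lat. Centre is SW corner plus half of each.
latitude 19.26042° N, longitude 103.72083° W.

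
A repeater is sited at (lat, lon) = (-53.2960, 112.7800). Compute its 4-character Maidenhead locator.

OD66

Shift to the Maidenhead origin (180°W, 90°S): lon 292.78, lat 36.70.
Field: lon ⌊292.78/20⌋ = 14 → O; lat ⌊36.70/10⌋ = 3 → D.
Square: lon ⌊12.78/2⌋ = 6; lat ⌊6.70/1⌋ = 6.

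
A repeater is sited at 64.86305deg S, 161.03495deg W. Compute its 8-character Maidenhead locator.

AC95ld52

Shift to the Maidenhead origin (180°W, 90°S): lon 18.96505, lat 25.13695.
Field (20°×10°, letters A–R): lon ⌊18.96505/20⌋ = 0 → A; lat ⌊25.13695/10⌋ = 2 → C.
Square (2°×1°, digits 0–9): lon ⌊18.96505/2⌋ = 9; lat ⌊5.13695/1⌋ = 5.
Subsquare (5′×2.5′, letters a–x): lon ⌊0.96505/0.0833333⌋ = 11 → l; lat ⌊0.13695/0.0416667⌋ = 3 → d.
Extended square (30″×15″, digits 0–9): lon ⌊0.04838/0.00833333⌋ = 5; lat ⌊0.01195/0.00416667⌋ = 2.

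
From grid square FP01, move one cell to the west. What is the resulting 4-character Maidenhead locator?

EP91

Longitude square 0; −1 → -1, wraps to 9, carry into field.
Longitude field F = 5; −1 → 4 = E.
The latitude characters are unchanged.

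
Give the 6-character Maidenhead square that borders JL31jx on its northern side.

JL32ja

Latitude subsquare x = 23; +1 → 24, wraps to 0 = a, carry into square.
Latitude square 1; +1 → 2.
The longitude characters are unchanged.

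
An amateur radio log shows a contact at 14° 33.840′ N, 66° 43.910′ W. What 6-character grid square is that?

Add 180° to longitude and 90° to latitude: 113.2682, 104.5640.
Field: lon ⌊113.2682/20⌋ = 5 → F; lat ⌊104.5640/10⌋ = 10 → K.
Square: lon ⌊13.2682/2⌋ = 6; lat ⌊4.5640/1⌋ = 4.
Subsquare: lon ⌊1.2682/0.0833333⌋ = 15 → p; lat ⌊0.5640/0.0416667⌋ = 13 → n.

FK64pn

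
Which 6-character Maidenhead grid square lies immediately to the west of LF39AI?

LF29xi

Longitude subsquare a = 0; −1 → -1, wraps to 23 = x, carry into square.
Longitude square 3; −1 → 2.
The latitude characters are unchanged.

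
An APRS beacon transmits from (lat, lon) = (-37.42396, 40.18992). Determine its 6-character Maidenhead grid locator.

Shift to the Maidenhead origin (180°W, 90°S): lon 220.1899, lat 52.5760.
Field: lon ⌊220.1899/20⌋ = 11 → L; lat ⌊52.5760/10⌋ = 5 → F.
Square: lon ⌊0.1899/2⌋ = 0; lat ⌊2.5760/1⌋ = 2.
Subsquare: lon ⌊0.1899/0.0833333⌋ = 2 → c; lat ⌊0.5760/0.0416667⌋ = 13 → n.

LF02cn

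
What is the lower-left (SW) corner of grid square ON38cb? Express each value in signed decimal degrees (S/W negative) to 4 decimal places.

48.0417, 106.1667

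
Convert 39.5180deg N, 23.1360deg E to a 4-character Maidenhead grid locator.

Offset from 180°W / 90°S: lon 203.14°, lat 129.52°.
Field (20°×10°, letters A–R): 203.14/20 → 10 → K, 129.52/10 → 12 → M; chars KM.
Square (2°×1°, digits 0–9): 3.14/2 → 1, 9.52/1 → 9; chars 19.

KM19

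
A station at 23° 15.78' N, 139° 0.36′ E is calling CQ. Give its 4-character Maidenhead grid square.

Add 180° to longitude and 90° to latitude: 319.01, 113.26.
Field: 319.01/20 → 15 → P, 113.26/10 → 11 → L; chars PL.
Square: 19.01/2 → 9, 3.26/1 → 3; chars 93.

PL93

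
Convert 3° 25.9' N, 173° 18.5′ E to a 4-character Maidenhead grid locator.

RJ63

Shift to the Maidenhead origin (180°W, 90°S): lon 353.31, lat 93.43.
Field: 353.31/20 → 17 → R, 93.43/10 → 9 → J; chars RJ.
Square: 13.31/2 → 6, 3.43/1 → 3; chars 63.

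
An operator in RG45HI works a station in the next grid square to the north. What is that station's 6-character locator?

RG45hj

Latitude subsquare i = 8; +1 → 9 = j.
The longitude characters are unchanged.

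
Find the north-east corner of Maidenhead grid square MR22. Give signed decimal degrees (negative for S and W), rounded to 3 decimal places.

Field M=12, R=17: +12·20° lon, +17·10° lat → SW at lon 60°, lat 80°.
Square 2, 2: +2·2° lon, +2·1° lat → SW at lon 64°, lat 82°.
Cell spans 2° lon × 1° lat. NE corner is SW corner plus one full cell.
latitude 83.000, longitude 66.000.

83.000, 66.000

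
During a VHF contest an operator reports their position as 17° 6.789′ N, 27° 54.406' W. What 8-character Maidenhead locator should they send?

Shift to the Maidenhead origin (180°W, 90°S): lon 152.09323, lat 107.11315.
Field: 152.09323/20 → 7 → H, 107.11315/10 → 10 → K; chars HK.
Square: 12.09323/2 → 6, 7.11315/1 → 7; chars 67.
Subsquare: 0.09323/0.0833333 → 1 → b, 0.11315/0.0416667 → 2 → c; chars bc.
Extended square: 0.00990/0.00833333 → 1, 0.02982/0.00416667 → 7; chars 17.

HK67bc17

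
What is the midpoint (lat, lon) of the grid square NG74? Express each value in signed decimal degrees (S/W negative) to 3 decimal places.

-25.500, 95.000

Field N=13, G=6: +13·20° lon, +6·10° lat → SW at lon 80°, lat -30°.
Square 7, 4: +7·2° lon, +4·1° lat → SW at lon 94°, lat -26°.
Cell spans 2° lon × 1° lat. Centre is SW corner plus half of each.
latitude -25.500, longitude 95.000.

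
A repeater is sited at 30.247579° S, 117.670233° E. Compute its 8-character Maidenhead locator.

OF89us00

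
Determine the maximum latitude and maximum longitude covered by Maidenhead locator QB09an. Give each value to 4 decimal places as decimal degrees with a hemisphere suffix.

Field Q=16, B=1: +16·20° lon, +1·10° lat → SW at lon 140°, lat -80°.
Square 0, 9: +0·2° lon, +9·1° lat → SW at lon 140°, lat -71°.
Subsquare a=0, n=13: +0·0.0833333° lon, +13·0.0416667° lat → SW at lon 140°, lat -70.4583°.
Cell spans 0.0833333° lon × 0.0416667° lat. NE corner is SW corner plus one full cell.
latitude 70.4167° S, longitude 140.0833° E.

70.4167° S, 140.0833° E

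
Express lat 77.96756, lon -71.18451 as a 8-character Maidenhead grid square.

FQ47jx72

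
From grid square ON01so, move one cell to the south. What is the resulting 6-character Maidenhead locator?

Latitude subsquare o = 14; −1 → 13 = n.
The longitude characters are unchanged.

ON01sn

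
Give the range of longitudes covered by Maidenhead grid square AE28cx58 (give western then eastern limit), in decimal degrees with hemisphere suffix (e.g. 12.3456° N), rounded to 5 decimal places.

175.79167° W, 175.78333° W

Field A=0, E=4: +0·20° lon, +4·10° lat → SW at lon -180°, lat -50°.
Square 2, 8: +2·2° lon, +8·1° lat → SW at lon -176°, lat -42°.
Subsquare c=2, x=23: +2·0.0833333° lon, +23·0.0416667° lat → SW at lon -175.833°, lat -41.0417°.
Extended square 5, 8: +5·0.00833333° lon, +8·0.00416667° lat → SW at lon -175.792°, lat -41.0083°.
Cell spans 0.00833333° lon × 0.00416667° lat.
west 175.79167° W, east 175.78333° W.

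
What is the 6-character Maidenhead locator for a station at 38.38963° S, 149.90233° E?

Offset from 180°W / 90°S: lon 329.9023°, lat 51.6104°.
Field: 329.9023/20 → 16 → Q, 51.6104/10 → 5 → F; chars QF.
Square: 9.9023/2 → 4, 1.6104/1 → 1; chars 41.
Subsquare: 1.9023/0.0833333 → 22 → w, 0.6104/0.0416667 → 14 → o; chars wo.

QF41wo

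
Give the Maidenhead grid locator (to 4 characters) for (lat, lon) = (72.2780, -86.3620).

EQ62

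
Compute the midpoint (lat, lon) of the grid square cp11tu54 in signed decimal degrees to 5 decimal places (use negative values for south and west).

Field C=2, P=15: +2·20° lon, +15·10° lat → SW at lon -140°, lat 60°.
Square 1, 1: +1·2° lon, +1·1° lat → SW at lon -138°, lat 61°.
Subsquare t=19, u=20: +19·0.0833333° lon, +20·0.0416667° lat → SW at lon -136.417°, lat 61.8333°.
Extended square 5, 4: +5·0.00833333° lon, +4·0.00416667° lat → SW at lon -136.375°, lat 61.85°.
Cell spans 0.00833333° lon × 0.00416667° lat. Centre is SW corner plus half of each.
latitude 61.85208, longitude -136.37083.

61.85208, -136.37083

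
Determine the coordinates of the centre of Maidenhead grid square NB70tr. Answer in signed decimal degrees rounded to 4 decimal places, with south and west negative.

Field N=13, B=1: +13·20° lon, +1·10° lat → SW at lon 80°, lat -80°.
Square 7, 0: +7·2° lon, +0·1° lat → SW at lon 94°, lat -80°.
Subsquare t=19, r=17: +19·0.0833333° lon, +17·0.0416667° lat → SW at lon 95.5833°, lat -79.2917°.
Cell spans 0.0833333° lon × 0.0416667° lat. Centre is SW corner plus half of each.
latitude -79.2708, longitude 95.6250.

-79.2708, 95.6250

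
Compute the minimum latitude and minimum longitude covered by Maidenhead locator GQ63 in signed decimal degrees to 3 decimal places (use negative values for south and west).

Field G=6, Q=16: +6·20° lon, +16·10° lat → SW at lon -60°, lat 70°.
Square 6, 3: +6·2° lon, +3·1° lat → SW at lon -48°, lat 73°.
latitude 73.000, longitude -48.000.

73.000, -48.000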